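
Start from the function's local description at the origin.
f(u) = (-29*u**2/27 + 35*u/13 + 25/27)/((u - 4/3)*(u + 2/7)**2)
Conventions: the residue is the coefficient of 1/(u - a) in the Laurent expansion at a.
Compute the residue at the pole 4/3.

At the order-1 pole 4/3 set g(u) = (u - (4/3))*f(u) = (-29*u**2/27 + 35*u/13 + 25/27)/(u + 2/7)**2.
Simple pole: residue = g(a) at a = 4/3, which is 403417/405756.

The residue is 403417/405756.


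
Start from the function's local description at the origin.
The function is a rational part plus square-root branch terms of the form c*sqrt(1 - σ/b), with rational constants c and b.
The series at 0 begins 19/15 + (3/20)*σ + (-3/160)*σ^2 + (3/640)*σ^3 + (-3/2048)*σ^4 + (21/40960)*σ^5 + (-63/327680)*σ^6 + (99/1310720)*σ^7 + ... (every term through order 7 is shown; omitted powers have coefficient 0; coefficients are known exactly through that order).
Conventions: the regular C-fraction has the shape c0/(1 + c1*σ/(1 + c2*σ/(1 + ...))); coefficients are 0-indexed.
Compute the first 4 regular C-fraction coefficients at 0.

The regular C-fraction coefficients are [19/15, -9/76, 37/152, 19/296].

Taylor coefficients (read off): a_0 = 19/15, a_1 = 3/20, a_2 = -3/160, a_3 = 3/640.
c0 = a_0 = 19/15. Peel one level at a time: if S = 1 + c*σ/S' with S'(0) = 1, then c is the σ-coefficient of S and S' = c*σ/(S - 1).
S_1 = c0/f = 1 + (-9/76)*σ + (333/11552)*σ^2 + ...; c1 = -9/76.
S_2 = c1*σ/(S_1 - 1) = 1 + (37/152)*σ + (-1/64)*σ^2 + ...; c2 = 37/152.
S_3 = c2*σ/(S_2 - 1) = 1 + (19/296)*σ + ...; c3 = 19/296.


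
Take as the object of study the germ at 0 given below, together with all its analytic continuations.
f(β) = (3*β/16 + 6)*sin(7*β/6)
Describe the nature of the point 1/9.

There is no denominator, hence no pole anywhere.
The factor sin(7*β/6) is entire.
So the germ continues analytically to 1/9.

The point is a regular point.


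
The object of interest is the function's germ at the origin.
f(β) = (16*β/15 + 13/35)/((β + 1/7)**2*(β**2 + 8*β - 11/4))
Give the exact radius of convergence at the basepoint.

The radius of convergence is 1/7.

Denominator factor (β**2 + 8*β - 11/4): discriminant 75, real irrational roots -4 + (5/2)*sqrt(3) and -4 - (5/2)*sqrt(3); poles of order 1, moduli -4 + (5/2)*sqrt(3) and 4 + (5/2)*sqrt(3).
Denominator factor (β + 1/7)^2: pole of order 2 at -1/7, modulus 1/7.
The radius of convergence is the smallest modulus among the singular points: 1/7.


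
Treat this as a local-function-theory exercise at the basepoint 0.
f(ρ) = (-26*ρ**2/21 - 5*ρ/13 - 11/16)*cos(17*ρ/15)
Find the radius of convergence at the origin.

The radius of convergence is infinite.

The factor cos(17*ρ/15) is entire and contributes no finite singular point.
The polynomial part has no poles.
No finite singular points: the Taylor series at 0 converges everywhere.


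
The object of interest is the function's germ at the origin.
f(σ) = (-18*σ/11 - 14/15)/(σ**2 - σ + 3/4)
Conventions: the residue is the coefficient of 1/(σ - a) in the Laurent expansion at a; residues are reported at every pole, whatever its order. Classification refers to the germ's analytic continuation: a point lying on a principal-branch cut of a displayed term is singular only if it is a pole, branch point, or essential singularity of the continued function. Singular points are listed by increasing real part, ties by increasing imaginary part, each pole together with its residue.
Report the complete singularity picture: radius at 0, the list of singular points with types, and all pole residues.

Radius of convergence at 0: (1/2)*sqrt(3).
At (1/2) - ((1/2)*sqrt(2))*i: a pole of order 1; residue (-9/11) - ((289/330)*sqrt(2))*i.
At (1/2) + ((1/2)*sqrt(2))*i: a pole of order 1; residue (-9/11) + ((289/330)*sqrt(2))*i.

Denominator factor (σ**2 - σ + 3/4): discriminant -2, complex-conjugate roots (1/2) + ((1/2)*sqrt(2))*i and (1/2) - ((1/2)*sqrt(2))*i; poles of order 1, moduli (1/2)*sqrt(3) and (1/2)*sqrt(3).
The radius of convergence is the smallest modulus among the singular points: (1/2)*sqrt(3).
The factor σ**2 - σ + 3/4 splits as (σ - a)(σ - a') with a = (1/2) - ((1/2)*sqrt(2))*i, a' = (1/2) + ((1/2)*sqrt(2))*i. At the order-1 pole a set g(σ) = (σ - a)*f(σ) = [-18*σ/11 - 14/15] / (σ - a').
Simple pole: residue = g(a) at a = (1/2) - ((1/2)*sqrt(2))*i, which is (-9/11) - ((289/330)*sqrt(2))*i.
The factor σ**2 - σ + 3/4 splits as (σ - a)(σ - a') with a = (1/2) + ((1/2)*sqrt(2))*i, a' = (1/2) - ((1/2)*sqrt(2))*i. At the order-1 pole a set g(σ) = (σ - a)*f(σ) = [-18*σ/11 - 14/15] / (σ - a').
Simple pole: residue = g(a) at a = (1/2) + ((1/2)*sqrt(2))*i, which is (-9/11) + ((289/330)*sqrt(2))*i.
List the singular points by increasing real part (a conjugate pair: the negative imaginary part first).


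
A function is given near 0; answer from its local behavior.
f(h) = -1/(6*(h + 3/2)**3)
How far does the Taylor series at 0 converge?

Denominator factor (h + 3/2)^3: pole of order 3 at -3/2, modulus 3/2.
The radius of convergence is the smallest modulus among the singular points: 3/2.

The radius of convergence is 3/2.


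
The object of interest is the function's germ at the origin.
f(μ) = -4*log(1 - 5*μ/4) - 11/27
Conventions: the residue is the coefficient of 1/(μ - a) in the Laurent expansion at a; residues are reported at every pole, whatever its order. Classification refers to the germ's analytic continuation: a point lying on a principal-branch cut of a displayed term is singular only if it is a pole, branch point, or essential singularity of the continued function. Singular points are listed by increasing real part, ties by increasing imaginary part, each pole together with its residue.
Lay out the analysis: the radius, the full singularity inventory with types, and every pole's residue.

Branch term (-4)*log(1 - μ/(4/5)): its argument vanishes at μ = 4/5, a logarithmic branch point, modulus 4/5.
The radius of convergence is the smallest modulus among the singular points: 4/5.

Radius of convergence at 0: 4/5.
At 4/5: a logarithmic branch point.


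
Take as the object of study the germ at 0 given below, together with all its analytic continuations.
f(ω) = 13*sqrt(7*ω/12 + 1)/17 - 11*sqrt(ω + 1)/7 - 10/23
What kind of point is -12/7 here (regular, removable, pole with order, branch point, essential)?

The point is an algebraic (square-root) branch point.

The term (13/17)*sqrt(1 - ω/(-12/7)) has argument 1 - -12/7/(-12/7) = 0 at -12/7: a square-root (algebraic, two-sheeted) branch point; the remaining terms are analytic or single-valued there.


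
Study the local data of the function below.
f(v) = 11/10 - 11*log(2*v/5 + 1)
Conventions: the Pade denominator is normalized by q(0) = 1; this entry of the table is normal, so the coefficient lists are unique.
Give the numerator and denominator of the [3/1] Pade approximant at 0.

The Pade approximant has numerator coefficients [11/10, -407/100, -11/25, 11/375]; denominator coefficients [1, 3/10].

Taylor coefficients needed (expand at 0): a_0 = 11/10, a_1 = -22/5, a_2 = 22/25, a_3 = -88/375, a_4 = 44/625.
Write the denominator as Q(v) = 1 + q1*v. Requiring Q*f - P = O(v^5) with deg P <= 3 kills the coefficients of v^4..v^4 in Q*f:
  v^4: a_4 + q1*a_3 = 0, i.e. 44/625 + (-88/375)*q1 = 0.
Solving this linear system: q1 = 3/10.
The numerator is Q*f truncated at degree 3: P0 = a_0 = 11/10; P1 = a_1 + q1*a_0 = -407/100; P2 = a_2 + q1*a_1 = -11/25; P3 = a_3 + q1*a_2 = 11/375.


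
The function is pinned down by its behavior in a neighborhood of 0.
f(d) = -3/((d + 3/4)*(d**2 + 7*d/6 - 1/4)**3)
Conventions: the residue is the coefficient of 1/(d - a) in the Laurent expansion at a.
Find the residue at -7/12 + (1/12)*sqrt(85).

The factor d**2 + 7*d/6 - 1/4 splits as (d - a)(d - a') with a = -7/12 + (1/12)*sqrt(85), a' = -7/12 - (1/12)*sqrt(85). At the order-3 pole a set g(d) = (d - a)^3*f(d) = [-3/(d + 3/4)] / (d - a')^3.
Order-3 pole: residue = g''(a)/2; g''(-7/12 + (1/12)*sqrt(85)) = -4096/243 + (107543552/149232375)*sqrt(85), so the residue is -2048/243 + (53771776/149232375)*sqrt(85).

The residue is -2048/243 + (53771776/149232375)*sqrt(85).


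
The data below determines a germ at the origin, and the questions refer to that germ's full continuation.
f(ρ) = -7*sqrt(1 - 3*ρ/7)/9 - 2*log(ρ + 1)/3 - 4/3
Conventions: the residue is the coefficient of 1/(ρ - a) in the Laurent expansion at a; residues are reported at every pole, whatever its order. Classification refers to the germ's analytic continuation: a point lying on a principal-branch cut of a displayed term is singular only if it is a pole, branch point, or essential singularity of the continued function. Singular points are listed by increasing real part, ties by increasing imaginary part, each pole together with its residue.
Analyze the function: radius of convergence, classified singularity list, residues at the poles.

Branch term (-2/3)*log(1 - ρ/(-1)): its argument vanishes at ρ = -1, a logarithmic branch point, modulus 1.
Branch term (-7/9)*sqrt(1 - ρ/(7/3)): its argument vanishes at ρ = 7/3, a square-root branch point, modulus 7/3.
The radius of convergence is the smallest modulus among the singular points: 1.
List the singular points by increasing real part (a conjugate pair: the negative imaginary part first).

Radius of convergence at 0: 1.
At -1: a logarithmic branch point.
At 7/3: an algebraic (square-root) branch point.


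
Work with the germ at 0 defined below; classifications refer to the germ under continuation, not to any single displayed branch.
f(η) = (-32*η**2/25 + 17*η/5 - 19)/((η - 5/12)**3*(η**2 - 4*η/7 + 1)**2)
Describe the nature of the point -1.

Denominator factors: η**2 - 4*η/7 + 1 = 18/7 at η = -1; η - 5/12 = -17/12 at η = -1 — none vanishes.
So the germ continues analytically to -1.

The point is a regular point.


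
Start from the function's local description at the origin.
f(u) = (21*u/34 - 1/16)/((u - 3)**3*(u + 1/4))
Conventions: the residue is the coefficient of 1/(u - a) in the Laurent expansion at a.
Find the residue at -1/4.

At the order-1 pole -1/4 set g(u) = (u - (-1/4))*f(u) = (21*u/34 - 1/16)/(u - 3)**3.
Simple pole: residue = g(a) at a = -1/4, which is 236/37349.

The residue is 236/37349.


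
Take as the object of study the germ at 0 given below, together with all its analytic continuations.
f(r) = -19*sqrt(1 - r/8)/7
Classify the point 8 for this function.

The term (-19/7)*sqrt(1 - r/(8)) has argument 1 - 8/(8) = 0 at 8: a square-root (algebraic, two-sheeted) branch point; the remaining terms are analytic or single-valued there.

The point is an algebraic (square-root) branch point.


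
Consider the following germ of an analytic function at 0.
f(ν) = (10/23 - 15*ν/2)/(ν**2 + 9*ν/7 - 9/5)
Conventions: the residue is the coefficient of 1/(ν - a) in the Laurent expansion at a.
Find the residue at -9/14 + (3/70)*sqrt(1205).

The residue is -15/4 + (3385/66516)*sqrt(1205).

The factor ν**2 + 9*ν/7 - 9/5 splits as (ν - a)(ν - a') with a = -9/14 + (3/70)*sqrt(1205), a' = -9/14 - (3/70)*sqrt(1205). At the order-1 pole a set g(ν) = (ν - a)*f(ν) = [10/23 - 15*ν/2] / (ν - a').
Simple pole: residue = g(a) at a = -9/14 + (3/70)*sqrt(1205), which is -15/4 + (3385/66516)*sqrt(1205).


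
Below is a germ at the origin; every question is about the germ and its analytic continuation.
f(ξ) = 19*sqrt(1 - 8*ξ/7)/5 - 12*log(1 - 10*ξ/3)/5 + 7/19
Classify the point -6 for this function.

The point is a regular point.

There is no denominator, hence no pole anywhere.
Branch term sqrt(1 - ξ/(7/8)): argument at -6 is 55/7, nonzero, so -6 is not its branch point (a point on a principal cut is still regular for the continued germ).
Branch term log(1 - ξ/(3/10)): argument at -6 is 21, nonzero, so -6 is not its branch point (a point on a principal cut is still regular for the continued germ).
So the germ continues analytically to -6.


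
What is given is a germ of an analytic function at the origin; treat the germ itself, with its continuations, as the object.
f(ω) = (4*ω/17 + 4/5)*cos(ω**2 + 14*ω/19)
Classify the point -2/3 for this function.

There is no denominator, hence no pole anywhere.
The factor cos(ω**2 + 14*ω/19) is entire.
So the germ continues analytically to -2/3.

The point is a regular point.


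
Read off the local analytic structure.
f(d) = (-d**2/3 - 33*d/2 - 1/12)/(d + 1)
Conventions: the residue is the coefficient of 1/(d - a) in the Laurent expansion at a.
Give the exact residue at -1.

At the order-1 pole -1 set g(d) = (d - (-1))*f(d) = -d**2/3 - 33*d/2 - 1/12.
Simple pole: residue = g(a) at a = -1, which is 193/12.

The residue is 193/12.


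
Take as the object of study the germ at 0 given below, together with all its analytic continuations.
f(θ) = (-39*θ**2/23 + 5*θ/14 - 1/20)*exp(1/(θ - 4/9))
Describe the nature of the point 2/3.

The point is a regular point.

There is no denominator, hence no pole anywhere.
The essential point of exp(1/(θ - (4/9))) is 4/9, not 2/3.
So the germ continues analytically to 2/3.


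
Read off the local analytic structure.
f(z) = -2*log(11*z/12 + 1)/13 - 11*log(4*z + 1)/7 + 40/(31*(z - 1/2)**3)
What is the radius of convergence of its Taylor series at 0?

Denominator factor (z - 1/2)^3: pole of order 3 at 1/2, modulus 1/2.
Branch term (-2/13)*log(1 - z/(-12/11)): its argument vanishes at z = -12/11, a logarithmic branch point, modulus 12/11.
Branch term (-11/7)*log(1 - z/(-1/4)): its argument vanishes at z = -1/4, a logarithmic branch point, modulus 1/4.
The radius of convergence is the smallest modulus among the singular points: 1/4.

The radius of convergence is 1/4.


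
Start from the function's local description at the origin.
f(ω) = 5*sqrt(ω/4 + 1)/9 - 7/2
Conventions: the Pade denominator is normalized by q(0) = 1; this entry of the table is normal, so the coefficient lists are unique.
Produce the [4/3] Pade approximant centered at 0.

Taylor coefficients needed (expand at 0): a_0 = -53/18, a_1 = 5/72, a_2 = -5/1152, a_3 = 5/9216, a_4 = -25/294912, a_5 = 35/2359296, a_6 = -35/12582912, a_7 = 55/100663296.
Write the denominator as Q(ω) = 1 + q1*ω + q2*ω^2 + q3*ω^3. Requiring Q*f - P = O(ω^8) with deg P <= 4 kills the coefficients of ω^5..ω^7 in Q*f:
  ω^5: a_5 + q1*a_4 + q2*a_3 + q3*a_2 = 0, i.e. 35/2359296 + (-25/294912)*q1 + (5/9216)*q2 + (-5/1152)*q3 = 0.
  ω^6: a_6 + q1*a_5 + q2*a_4 + q3*a_3 = 0, i.e. -35/12582912 + (35/2359296)*q1 + (-25/294912)*q2 + (5/9216)*q3 = 0.
  ω^7: a_7 + q1*a_6 + q2*a_5 + q3*a_4 = 0, i.e. 55/100663296 + (-35/12582912)*q1 + (35/2359296)*q2 + (-25/294912)*q3 = 0.
Solving this linear system: q1 = 3/8, q2 = 5/128, q3 = 1/1024.
The numerator is Q*f truncated at degree 4: P0 = a_0 = -53/18; P1 = a_1 + q1*a_0 = -149/144; P2 = a_2 + q1*a_1 + q2*a_0 = -215/2304; P3 = a_3 + q1*a_2 + q2*a_1 + q3*a_0 = -23/18432; P4 = a_4 + q1*a_3 + q2*a_2 + q3*a_1 = 5/294912.

The Pade approximant has numerator coefficients [-53/18, -149/144, -215/2304, -23/18432, 5/294912]; denominator coefficients [1, 3/8, 5/128, 1/1024].


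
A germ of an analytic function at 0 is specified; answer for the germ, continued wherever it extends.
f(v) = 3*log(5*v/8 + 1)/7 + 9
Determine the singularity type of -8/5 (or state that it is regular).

The term (3/7)*log(1 - v/(-8/5)) has argument 1 - -8/5/(-8/5) = 0 at -8/5: a logarithmic (infinitely-sheeted) branch point; the remaining terms are analytic or single-valued there.

The point is a logarithmic branch point.


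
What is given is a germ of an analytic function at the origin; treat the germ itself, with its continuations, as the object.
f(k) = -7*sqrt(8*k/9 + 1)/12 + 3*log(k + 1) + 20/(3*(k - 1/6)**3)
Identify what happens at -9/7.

Denominator factors: k - 1/6 = -61/42 at k = -9/7 — none vanishes.
Branch term sqrt(1 - k/(-9/8)): argument at -9/7 is -1/7, nonzero, so -9/7 is not its branch point (a point on a principal cut is still regular for the continued germ).
Branch term log(1 - k/(-1)): argument at -9/7 is -2/7, nonzero, so -9/7 is not its branch point (a point on a principal cut is still regular for the continued germ).
So the germ continues analytically to -9/7.

The point is a regular point.


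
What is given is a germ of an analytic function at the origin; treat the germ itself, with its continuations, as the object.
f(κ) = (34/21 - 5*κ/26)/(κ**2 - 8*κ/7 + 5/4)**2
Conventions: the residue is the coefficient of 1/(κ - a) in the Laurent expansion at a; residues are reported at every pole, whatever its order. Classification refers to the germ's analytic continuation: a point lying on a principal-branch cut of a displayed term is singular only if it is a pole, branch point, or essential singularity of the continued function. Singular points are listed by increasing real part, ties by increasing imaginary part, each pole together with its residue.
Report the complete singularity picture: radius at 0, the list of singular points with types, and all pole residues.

Denominator factor (κ**2 - 8*κ/7 + 5/4)^2: discriminant -181/49, complex-conjugate roots (4/7) + ((1/14)*sqrt(181))*i and (4/7) - ((1/14)*sqrt(181))*i; poles of order 2, moduli (1/2)*sqrt(5) and (1/2)*sqrt(5).
The radius of convergence is the smallest modulus among the singular points: (1/2)*sqrt(5).
The factor κ**2 - 8*κ/7 + 5/4 splits as (κ - a)(κ - a') with a = (4/7) - ((1/14)*sqrt(181))*i, a' = (4/7) + ((1/14)*sqrt(181))*i. At the order-2 pole a set g(κ) = (κ - a)^2*f(κ) = [34/21 - 5*κ/26] / (κ - a')^2.
Order-2 pole: residue = g'(a); g'((4/7) - ((1/14)*sqrt(181))*i) = ((40376/1277679)*sqrt(181))*i, so the residue is ((40376/1277679)*sqrt(181))*i.
The factor κ**2 - 8*κ/7 + 5/4 splits as (κ - a)(κ - a') with a = (4/7) + ((1/14)*sqrt(181))*i, a' = (4/7) - ((1/14)*sqrt(181))*i. At the order-2 pole a set g(κ) = (κ - a)^2*f(κ) = [34/21 - 5*κ/26] / (κ - a')^2.
Order-2 pole: residue = g'(a); g'((4/7) + ((1/14)*sqrt(181))*i) = -((40376/1277679)*sqrt(181))*i, so the residue is -((40376/1277679)*sqrt(181))*i.
List the singular points by increasing real part (a conjugate pair: the negative imaginary part first).

Radius of convergence at 0: (1/2)*sqrt(5).
At (4/7) - ((1/14)*sqrt(181))*i: a pole of order 2; residue ((40376/1277679)*sqrt(181))*i.
At (4/7) + ((1/14)*sqrt(181))*i: a pole of order 2; residue -((40376/1277679)*sqrt(181))*i.


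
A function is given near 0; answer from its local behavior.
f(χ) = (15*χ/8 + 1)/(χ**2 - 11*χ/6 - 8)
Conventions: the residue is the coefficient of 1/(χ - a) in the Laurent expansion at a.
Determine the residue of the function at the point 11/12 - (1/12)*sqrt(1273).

The residue is 15/16 - (261/20368)*sqrt(1273).

The factor χ**2 - 11*χ/6 - 8 splits as (χ - a)(χ - a') with a = 11/12 - (1/12)*sqrt(1273), a' = 11/12 + (1/12)*sqrt(1273). At the order-1 pole a set g(χ) = (χ - a)*f(χ) = [15*χ/8 + 1] / (χ - a').
Simple pole: residue = g(a) at a = 11/12 - (1/12)*sqrt(1273), which is 15/16 - (261/20368)*sqrt(1273).


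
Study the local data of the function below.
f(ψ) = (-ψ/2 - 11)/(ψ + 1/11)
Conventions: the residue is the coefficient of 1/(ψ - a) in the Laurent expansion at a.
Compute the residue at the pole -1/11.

At the order-1 pole -1/11 set g(ψ) = (ψ - (-1/11))*f(ψ) = -ψ/2 - 11.
Simple pole: residue = g(a) at a = -1/11, which is -241/22.

The residue is -241/22.


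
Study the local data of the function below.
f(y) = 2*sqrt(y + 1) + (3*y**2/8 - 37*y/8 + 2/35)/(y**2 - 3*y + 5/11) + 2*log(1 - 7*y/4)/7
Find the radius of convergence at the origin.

Denominator factor (y**2 - 3*y + 5/11): discriminant 79/11, real irrational roots 3/2 + (1/22)*sqrt(869) and 3/2 - (1/22)*sqrt(869); poles of order 1, moduli 3/2 + (1/22)*sqrt(869) and 3/2 - (1/22)*sqrt(869).
Branch term (2)*sqrt(1 - y/(-1)): its argument vanishes at y = -1, a square-root branch point, modulus 1.
Branch term (2/7)*log(1 - y/(4/7)): its argument vanishes at y = 4/7, a logarithmic branch point, modulus 4/7.
The radius of convergence is the smallest modulus among the singular points: 3/2 - (1/22)*sqrt(869).

The radius of convergence is 3/2 - (1/22)*sqrt(869).


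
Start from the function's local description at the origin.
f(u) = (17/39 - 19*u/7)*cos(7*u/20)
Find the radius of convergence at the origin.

The radius of convergence is infinite.

The factor cos(7*u/20) is entire and contributes no finite singular point.
The polynomial part has no poles.
No finite singular points: the Taylor series at 0 converges everywhere.


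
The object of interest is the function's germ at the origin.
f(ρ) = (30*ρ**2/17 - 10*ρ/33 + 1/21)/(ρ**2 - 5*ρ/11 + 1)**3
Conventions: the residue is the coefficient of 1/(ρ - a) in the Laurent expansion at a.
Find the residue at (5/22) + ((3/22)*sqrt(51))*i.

The factor ρ**2 - 5*ρ/11 + 1 splits as (ρ - a)(ρ - a') with a = (5/22) + ((3/22)*sqrt(51))*i, a' = (5/22) - ((3/22)*sqrt(51))*i. At the order-3 pole a set g(ρ) = (ρ - a)^3*f(ρ) = [30*ρ**2/17 - 10*ρ/33 + 1/21] / (ρ - a')^3.
Order-3 pole: residue = g''(a)/2; g''((5/22) + ((3/22)*sqrt(51))*i) = -((16041212/426207663)*sqrt(51))*i, so the residue is -((8020606/426207663)*sqrt(51))*i.

The residue is -((8020606/426207663)*sqrt(51))*i.


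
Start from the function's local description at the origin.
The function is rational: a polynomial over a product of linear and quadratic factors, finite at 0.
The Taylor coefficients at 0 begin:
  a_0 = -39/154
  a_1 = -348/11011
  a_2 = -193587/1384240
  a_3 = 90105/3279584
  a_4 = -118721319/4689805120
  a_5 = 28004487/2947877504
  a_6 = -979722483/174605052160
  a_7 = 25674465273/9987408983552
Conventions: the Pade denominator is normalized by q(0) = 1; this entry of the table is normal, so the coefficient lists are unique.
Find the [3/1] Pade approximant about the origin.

The Pade approximant has numerator coefficients [-39/154, -22758711/85900100, -5283326187/31267636400, -15849978561/156338182000]; denominator coefficients [1, 39573773/42950050].

Taylor coefficients needed (read off): a_0 = -39/154, a_1 = -348/11011, a_2 = -193587/1384240, a_3 = 90105/3279584, a_4 = -118721319/4689805120.
Write the denominator as Q(τ) = 1 + q1*τ. Requiring Q*f - P = O(τ^5) with deg P <= 3 kills the coefficients of τ^4..τ^4 in Q*f:
  τ^4: a_4 + q1*a_3 = 0, i.e. -118721319/4689805120 + (90105/3279584)*q1 = 0.
Solving this linear system: q1 = 39573773/42950050.
The numerator is Q*f truncated at degree 3: P0 = a_0 = -39/154; P1 = a_1 + q1*a_0 = -22758711/85900100; P2 = a_2 + q1*a_1 = -5283326187/31267636400; P3 = a_3 + q1*a_2 = -15849978561/156338182000.


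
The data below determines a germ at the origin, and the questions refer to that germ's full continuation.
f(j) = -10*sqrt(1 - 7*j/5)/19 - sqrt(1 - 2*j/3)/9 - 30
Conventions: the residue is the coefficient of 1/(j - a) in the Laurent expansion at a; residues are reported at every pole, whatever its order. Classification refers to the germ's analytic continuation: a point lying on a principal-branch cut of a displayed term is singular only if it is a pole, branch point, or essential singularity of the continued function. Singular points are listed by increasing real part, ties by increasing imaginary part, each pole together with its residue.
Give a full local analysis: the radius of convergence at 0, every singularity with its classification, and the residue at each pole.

Radius of convergence at 0: 5/7.
At 5/7: an algebraic (square-root) branch point.
At 3/2: an algebraic (square-root) branch point.

Branch term (-1/9)*sqrt(1 - j/(3/2)): its argument vanishes at j = 3/2, a square-root branch point, modulus 3/2.
Branch term (-10/19)*sqrt(1 - j/(5/7)): its argument vanishes at j = 5/7, a square-root branch point, modulus 5/7.
The radius of convergence is the smallest modulus among the singular points: 5/7.
List the singular points by increasing real part (a conjugate pair: the negative imaginary part first).


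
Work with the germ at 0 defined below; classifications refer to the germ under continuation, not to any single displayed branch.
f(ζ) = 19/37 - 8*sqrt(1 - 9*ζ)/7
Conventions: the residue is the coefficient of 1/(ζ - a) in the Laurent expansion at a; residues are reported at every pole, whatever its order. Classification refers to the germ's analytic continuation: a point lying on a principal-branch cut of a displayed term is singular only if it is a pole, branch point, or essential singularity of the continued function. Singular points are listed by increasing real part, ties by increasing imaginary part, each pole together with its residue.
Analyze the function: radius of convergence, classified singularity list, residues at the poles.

Radius of convergence at 0: 1/9.
At 1/9: an algebraic (square-root) branch point.

Branch term (-8/7)*sqrt(1 - ζ/(1/9)): its argument vanishes at ζ = 1/9, a square-root branch point, modulus 1/9.
The radius of convergence is the smallest modulus among the singular points: 1/9.


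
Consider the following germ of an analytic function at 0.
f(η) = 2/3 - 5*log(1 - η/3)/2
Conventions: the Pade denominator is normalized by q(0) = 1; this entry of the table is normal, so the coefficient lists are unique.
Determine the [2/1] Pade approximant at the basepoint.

The Pade approximant has numerator coefficients [2/3, 37/54, -5/108]; denominator coefficients [1, -2/9].

Taylor coefficients needed (expand at 0): a_0 = 2/3, a_1 = 5/6, a_2 = 5/36, a_3 = 5/162.
Write the denominator as Q(η) = 1 + q1*η. Requiring Q*f - P = O(η^4) with deg P <= 2 kills the coefficients of η^3..η^3 in Q*f:
  η^3: a_3 + q1*a_2 = 0, i.e. 5/162 + (5/36)*q1 = 0.
Solving this linear system: q1 = -2/9.
The numerator is Q*f truncated at degree 2: P0 = a_0 = 2/3; P1 = a_1 + q1*a_0 = 37/54; P2 = a_2 + q1*a_1 = -5/108.


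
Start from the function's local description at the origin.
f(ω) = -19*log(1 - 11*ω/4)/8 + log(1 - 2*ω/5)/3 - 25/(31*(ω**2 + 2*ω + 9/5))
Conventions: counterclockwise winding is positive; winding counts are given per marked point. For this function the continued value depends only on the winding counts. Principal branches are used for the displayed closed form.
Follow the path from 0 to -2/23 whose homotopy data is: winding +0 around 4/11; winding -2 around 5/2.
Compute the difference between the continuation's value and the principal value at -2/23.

The rational part is single-valued and drops out of the difference; each branch term changes only by its own monodromy.
(1/3)*log(1 - ω/(5/2)): each positive loop around 5/2 adds 2*pi*i to the log, so winding -2 contributes (1/3)*(-2)*2*pi*i = -(4/3)*pi*i.
(-19/8)*log(1 - ω/(4/11)): winding 0 around 4/11, so this term returns to its principal value, contribution 0.
Summing the contributions at ω = -2/23 gives -(4/3)*pi*i.

Continued minus principal equals -(4/3)*pi*i.


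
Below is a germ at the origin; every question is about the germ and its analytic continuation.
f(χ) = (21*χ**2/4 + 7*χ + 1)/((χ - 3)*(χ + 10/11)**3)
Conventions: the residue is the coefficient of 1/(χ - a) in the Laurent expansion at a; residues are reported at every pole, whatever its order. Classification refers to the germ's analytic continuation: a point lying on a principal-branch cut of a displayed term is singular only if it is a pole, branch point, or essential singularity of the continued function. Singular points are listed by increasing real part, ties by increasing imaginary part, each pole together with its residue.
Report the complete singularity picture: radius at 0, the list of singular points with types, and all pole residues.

Denominator factor (χ - 3): pole of order 1 at 3, modulus 3.
Denominator factor (χ + 10/11)^3: pole of order 3 at -10/11, modulus 10/11.
The radius of convergence is the smallest modulus among the singular points: 10/11.
At the order-3 pole -10/11 set g(χ) = (χ - (-10/11))^3*f(χ) = (21*χ**2/4 + 7*χ + 1)/(χ - 3).
Order-3 pole: residue = g''(a)/2; g''(-10/11) = -368687/159014, so the residue is -368687/318028.
At the order-1 pole 3 set g(χ) = (χ - (3))*f(χ) = (21*χ**2/4 + 7*χ + 1)/(χ + 10/11)**3.
Simple pole: residue = g(a) at a = 3, which is 368687/318028.
List the singular points by increasing real part (a conjugate pair: the negative imaginary part first).

Radius of convergence at 0: 10/11.
At -10/11: a pole of order 3; residue -368687/318028.
At 3: a pole of order 1; residue 368687/318028.


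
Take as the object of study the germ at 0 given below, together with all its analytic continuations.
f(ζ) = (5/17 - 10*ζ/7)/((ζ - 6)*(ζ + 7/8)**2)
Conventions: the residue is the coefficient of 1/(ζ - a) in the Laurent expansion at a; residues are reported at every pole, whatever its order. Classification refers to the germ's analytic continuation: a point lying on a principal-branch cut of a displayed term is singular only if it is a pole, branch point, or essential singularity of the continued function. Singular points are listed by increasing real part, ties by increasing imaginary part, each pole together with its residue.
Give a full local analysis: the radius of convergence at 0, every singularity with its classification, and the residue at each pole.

Radius of convergence at 0: 7/8.
At -7/8: a pole of order 2; residue 12608/71995.
At 6: a pole of order 1; residue -12608/71995.

Denominator factor (ζ - 6): pole of order 1 at 6, modulus 6.
Denominator factor (ζ + 7/8)^2: pole of order 2 at -7/8, modulus 7/8.
The radius of convergence is the smallest modulus among the singular points: 7/8.
At the order-2 pole -7/8 set g(ζ) = (ζ - (-7/8))^2*f(ζ) = (5/17 - 10*ζ/7)/(ζ - 6).
Order-2 pole: residue = g'(a); g'(-7/8) = 12608/71995, so the residue is 12608/71995.
At the order-1 pole 6 set g(ζ) = (ζ - (6))*f(ζ) = (5/17 - 10*ζ/7)/(ζ + 7/8)**2.
Simple pole: residue = g(a) at a = 6, which is -12608/71995.
List the singular points by increasing real part (a conjugate pair: the negative imaginary part first).


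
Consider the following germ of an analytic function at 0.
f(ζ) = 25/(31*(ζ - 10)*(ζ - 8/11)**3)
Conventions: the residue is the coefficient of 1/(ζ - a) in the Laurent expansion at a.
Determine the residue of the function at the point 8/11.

At the order-3 pole 8/11 set g(ζ) = (ζ - (8/11))^3*f(ζ) = 25/(31*(ζ - 10)).
Order-3 pole: residue = g''(a)/2; g''(8/11) = -33275/16448724, so the residue is -33275/32897448.

The residue is -33275/32897448.


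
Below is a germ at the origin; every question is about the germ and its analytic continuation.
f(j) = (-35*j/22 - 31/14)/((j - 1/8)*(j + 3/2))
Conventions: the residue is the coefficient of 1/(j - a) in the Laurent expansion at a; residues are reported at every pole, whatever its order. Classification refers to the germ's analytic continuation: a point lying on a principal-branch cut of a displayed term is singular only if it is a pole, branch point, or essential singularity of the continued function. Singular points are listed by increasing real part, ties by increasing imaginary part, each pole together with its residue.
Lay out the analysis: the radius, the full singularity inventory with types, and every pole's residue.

Denominator factor (j + 3/2): pole of order 1 at -3/2, modulus 3/2.
Denominator factor (j - 1/8): pole of order 1 at 1/8, modulus 1/8.
The radius of convergence is the smallest modulus among the singular points: 1/8.
At the order-1 pole -3/2 set g(j) = (j - (-3/2))*f(j) = (-35*j/22 - 31/14)/(j - 1/8).
Simple pole: residue = g(a) at a = -3/2, which is -106/1001.
At the order-1 pole 1/8 set g(j) = (j - (1/8))*f(j) = (-35*j/22 - 31/14)/(j + 3/2).
Simple pole: residue = g(a) at a = 1/8, which is -2973/2002.
List the singular points by increasing real part (a conjugate pair: the negative imaginary part first).

Radius of convergence at 0: 1/8.
At -3/2: a pole of order 1; residue -106/1001.
At 1/8: a pole of order 1; residue -2973/2002.


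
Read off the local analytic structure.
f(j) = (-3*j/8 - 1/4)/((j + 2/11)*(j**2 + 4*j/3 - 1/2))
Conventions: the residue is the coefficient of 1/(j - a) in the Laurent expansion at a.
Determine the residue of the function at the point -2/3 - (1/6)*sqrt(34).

The residue is -66/515 + (363/8240)*sqrt(34).

The factor j**2 + 4*j/3 - 1/2 splits as (j - a)(j - a') with a = -2/3 - (1/6)*sqrt(34), a' = -2/3 + (1/6)*sqrt(34). At the order-1 pole a set g(j) = (j - a)*f(j) = [(-3*j/8 - 1/4)/(j + 2/11)] / (j - a').
Simple pole: residue = g(a) at a = -2/3 - (1/6)*sqrt(34), which is -66/515 + (363/8240)*sqrt(34).


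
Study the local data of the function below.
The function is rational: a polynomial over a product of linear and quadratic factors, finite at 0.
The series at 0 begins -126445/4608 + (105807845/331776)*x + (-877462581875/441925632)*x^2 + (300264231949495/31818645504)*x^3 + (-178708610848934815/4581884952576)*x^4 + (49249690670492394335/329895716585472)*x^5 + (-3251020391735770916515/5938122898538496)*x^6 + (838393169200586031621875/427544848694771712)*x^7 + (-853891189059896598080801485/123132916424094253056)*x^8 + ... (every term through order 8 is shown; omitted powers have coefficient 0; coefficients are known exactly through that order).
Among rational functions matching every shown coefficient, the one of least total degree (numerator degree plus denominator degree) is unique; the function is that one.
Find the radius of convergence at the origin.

No rational of total degree below 7 reproduces all 9 coefficients; solving the [2/5] Pade equations on them gives f(x) = (-12*x**2/37 + 29*x/3 - 19/6)/((x + 8/11)**3*(x**2 + 4*x/3 + 3/10)), whose expansion matches every shown term.
Denominator factor (x**2 + 4*x/3 + 3/10): discriminant 26/45, real irrational roots -2/3 + (1/30)*sqrt(130) and -2/3 - (1/30)*sqrt(130); poles of order 1, moduli 2/3 - (1/30)*sqrt(130) and 2/3 + (1/30)*sqrt(130).
Denominator factor (x + 8/11)^3: pole of order 3 at -8/11, modulus 8/11.
The radius of convergence is the smallest modulus among the singular points: 2/3 - (1/30)*sqrt(130).

The radius of convergence is 2/3 - (1/30)*sqrt(130).


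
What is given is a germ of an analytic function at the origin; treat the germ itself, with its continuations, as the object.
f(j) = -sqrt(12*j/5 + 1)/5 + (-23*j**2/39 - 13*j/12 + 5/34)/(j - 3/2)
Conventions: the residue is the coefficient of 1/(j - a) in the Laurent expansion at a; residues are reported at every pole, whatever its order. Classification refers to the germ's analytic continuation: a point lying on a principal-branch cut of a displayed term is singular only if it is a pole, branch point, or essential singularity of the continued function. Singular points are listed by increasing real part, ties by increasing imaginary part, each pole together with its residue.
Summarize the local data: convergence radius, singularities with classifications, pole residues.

Denominator factor (j - 3/2): pole of order 1 at 3/2, modulus 3/2.
Branch term (-1/5)*sqrt(1 - j/(-5/12)): its argument vanishes at j = -5/12, a square-root branch point, modulus 5/12.
The radius of convergence is the smallest modulus among the singular points: 5/12.
The branch term is analytic at 3/2 and contributes nothing to the residue; only the rational part matters.
At the order-1 pole 3/2 set g(j) = (j - (3/2))*(rational part) = -23*j**2/39 - 13*j/12 + 5/34.
Simple pole: residue = g(a) at a = 3/2, which is -4959/1768.
List the singular points by increasing real part (a conjugate pair: the negative imaginary part first).

Radius of convergence at 0: 5/12.
At -5/12: an algebraic (square-root) branch point.
At 3/2: a pole of order 1; residue -4959/1768.


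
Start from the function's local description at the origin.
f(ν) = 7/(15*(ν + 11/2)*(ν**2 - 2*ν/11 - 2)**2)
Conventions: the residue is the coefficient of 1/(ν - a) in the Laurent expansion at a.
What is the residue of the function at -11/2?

The residue is 112/205335.

At the order-1 pole -11/2 set g(ν) = (ν - (-11/2))*f(ν) = 7/(15*(ν**2 - 2*ν/11 - 2)**2).
Simple pole: residue = g(a) at a = -11/2, which is 112/205335.


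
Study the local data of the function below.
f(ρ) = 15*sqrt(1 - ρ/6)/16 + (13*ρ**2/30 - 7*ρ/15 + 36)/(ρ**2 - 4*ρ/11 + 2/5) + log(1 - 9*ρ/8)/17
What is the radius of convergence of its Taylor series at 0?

Denominator factor (ρ**2 - 4*ρ/11 + 2/5): discriminant -888/605, complex-conjugate roots (2/11) + ((1/55)*sqrt(1110))*i and (2/11) - ((1/55)*sqrt(1110))*i; poles of order 1, moduli (1/5)*sqrt(10) and (1/5)*sqrt(10).
Branch term (1/17)*log(1 - ρ/(8/9)): its argument vanishes at ρ = 8/9, a logarithmic branch point, modulus 8/9.
Branch term (15/16)*sqrt(1 - ρ/(6)): its argument vanishes at ρ = 6, a square-root branch point, modulus 6.
The radius of convergence is the smallest modulus among the singular points: (1/5)*sqrt(10).

The radius of convergence is (1/5)*sqrt(10).


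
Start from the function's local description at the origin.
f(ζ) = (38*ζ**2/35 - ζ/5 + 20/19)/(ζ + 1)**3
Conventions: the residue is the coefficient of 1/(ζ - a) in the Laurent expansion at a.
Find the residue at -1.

The residue is 38/35.

At the order-3 pole -1 set g(ζ) = (ζ - (-1))^3*f(ζ) = 38*ζ**2/35 - ζ/5 + 20/19.
Order-3 pole: residue = g''(a)/2; g''(-1) = 76/35, so the residue is 38/35.


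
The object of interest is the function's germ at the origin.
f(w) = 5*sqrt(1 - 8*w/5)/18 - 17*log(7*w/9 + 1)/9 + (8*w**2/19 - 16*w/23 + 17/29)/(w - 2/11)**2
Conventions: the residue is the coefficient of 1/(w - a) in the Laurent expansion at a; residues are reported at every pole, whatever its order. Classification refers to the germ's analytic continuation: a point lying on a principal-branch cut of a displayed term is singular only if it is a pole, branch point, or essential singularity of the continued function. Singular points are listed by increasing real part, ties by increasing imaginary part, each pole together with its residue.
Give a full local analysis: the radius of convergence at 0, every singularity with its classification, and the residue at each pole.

Denominator factor (w - 2/11)^2: pole of order 2 at 2/11, modulus 2/11.
Branch term (5/18)*sqrt(1 - w/(5/8)): its argument vanishes at w = 5/8, a square-root branch point, modulus 5/8.
Branch term (-17/9)*log(1 - w/(-9/7)): its argument vanishes at w = -9/7, a logarithmic branch point, modulus 9/7.
The radius of convergence is the smallest modulus among the singular points: 2/11.
The branch terms are analytic at 2/11 and contribute nothing to the residue; only the rational part matters.
At the order-2 pole 2/11 set g(w) = (w - (2/11))^2*(rational part) = 8*w**2/19 - 16*w/23 + 17/29.
Order-2 pole: residue = g'(a); g'(2/11) = -2608/4807, so the residue is -2608/4807.
List the singular points by increasing real part (a conjugate pair: the negative imaginary part first).

Radius of convergence at 0: 2/11.
At -9/7: a logarithmic branch point.
At 2/11: a pole of order 2; residue -2608/4807.
At 5/8: an algebraic (square-root) branch point.


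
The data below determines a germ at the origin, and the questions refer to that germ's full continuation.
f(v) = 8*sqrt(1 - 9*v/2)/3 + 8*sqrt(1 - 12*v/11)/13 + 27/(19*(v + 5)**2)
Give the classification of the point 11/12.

The point is an algebraic (square-root) branch point.

The term (8/13)*sqrt(1 - v/(11/12)) has argument 1 - 11/12/(11/12) = 0 at 11/12: a square-root (algebraic, two-sheeted) branch point; the remaining terms are analytic or single-valued there.


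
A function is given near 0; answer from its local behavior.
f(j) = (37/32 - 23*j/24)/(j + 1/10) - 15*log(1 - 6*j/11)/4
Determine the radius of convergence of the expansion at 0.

Denominator factor (j + 1/10): pole of order 1 at -1/10, modulus 1/10.
Branch term (-15/4)*log(1 - j/(11/6)): its argument vanishes at j = 11/6, a logarithmic branch point, modulus 11/6.
The radius of convergence is the smallest modulus among the singular points: 1/10.

The radius of convergence is 1/10.


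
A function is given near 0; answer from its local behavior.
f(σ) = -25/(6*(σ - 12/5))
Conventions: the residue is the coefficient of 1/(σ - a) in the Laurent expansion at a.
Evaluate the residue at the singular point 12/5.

At the order-1 pole 12/5 set g(σ) = (σ - (12/5))*f(σ) = -25/6.
Simple pole: residue = g(a) at a = 12/5, which is -25/6.

The residue is -25/6.
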